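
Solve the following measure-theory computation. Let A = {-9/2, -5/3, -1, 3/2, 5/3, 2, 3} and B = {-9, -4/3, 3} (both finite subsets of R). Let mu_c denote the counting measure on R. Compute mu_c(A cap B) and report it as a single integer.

Counting measure on a finite set equals cardinality. mu_c(A cap B) = |A cap B| (elements appearing in both).
Enumerating the elements of A that also lie in B gives 1 element(s).
So mu_c(A cap B) = 1.

1


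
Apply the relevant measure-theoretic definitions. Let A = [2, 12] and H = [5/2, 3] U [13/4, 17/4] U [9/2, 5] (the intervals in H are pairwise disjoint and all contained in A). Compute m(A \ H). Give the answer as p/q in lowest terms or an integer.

The ambient interval has length m(A) = 12 - 2 = 10.
Since the holes are disjoint and sit inside A, by finite additivity
  m(H) = sum_i (b_i - a_i), and m(A \ H) = m(A) - m(H).
Computing the hole measures:
  m(H_1) = 3 - 5/2 = 1/2.
  m(H_2) = 17/4 - 13/4 = 1.
  m(H_3) = 5 - 9/2 = 1/2.
Summed: m(H) = 1/2 + 1 + 1/2 = 2.
So m(A \ H) = 10 - 2 = 8.

8


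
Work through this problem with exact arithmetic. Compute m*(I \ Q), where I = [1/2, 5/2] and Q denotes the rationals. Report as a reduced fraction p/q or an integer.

The interval I = [1/2, 5/2] has m(I) = 5/2 - 1/2 = 2 (endpoints are measure-zero, so open/closed/half-open agree). Write I = (I cap Q) u (I \ Q). The rationals in I are countable, so m*(I cap Q) = 0 (cover each rational by intervals whose total length is arbitrarily small). By countable subadditivity m*(I) <= m*(I cap Q) + m*(I \ Q), hence m*(I \ Q) >= m(I) = 2. The reverse inequality m*(I \ Q) <= m*(I) = 2 is trivial since (I \ Q) is a subset of I. Therefore m*(I \ Q) = 2.

2


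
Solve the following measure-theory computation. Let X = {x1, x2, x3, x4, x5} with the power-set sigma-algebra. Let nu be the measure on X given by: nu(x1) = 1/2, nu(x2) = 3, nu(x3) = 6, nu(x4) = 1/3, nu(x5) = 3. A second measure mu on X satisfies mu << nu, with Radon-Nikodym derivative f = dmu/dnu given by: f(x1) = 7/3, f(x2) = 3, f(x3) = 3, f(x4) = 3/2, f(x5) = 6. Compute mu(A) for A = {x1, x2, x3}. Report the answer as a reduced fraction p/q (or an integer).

By the defining property of the Radon-Nikodym derivative, for every measurable set A,
  mu(A) = integral_A f dnu.
Since nu is a discrete measure concentrated on the atoms of X, the integral over A reduces to the sum
  mu(A) = sum_{x in A} f(x) * nu({x}).
Computing each term:
  x1: f(x1) * nu(x1) = 7/3 * 1/2 = 7/6.
  x2: f(x2) * nu(x2) = 3 * 3 = 9.
  x3: f(x3) * nu(x3) = 3 * 6 = 18.
Summing: mu(A) = 7/6 + 9 + 18 = 169/6.

169/6


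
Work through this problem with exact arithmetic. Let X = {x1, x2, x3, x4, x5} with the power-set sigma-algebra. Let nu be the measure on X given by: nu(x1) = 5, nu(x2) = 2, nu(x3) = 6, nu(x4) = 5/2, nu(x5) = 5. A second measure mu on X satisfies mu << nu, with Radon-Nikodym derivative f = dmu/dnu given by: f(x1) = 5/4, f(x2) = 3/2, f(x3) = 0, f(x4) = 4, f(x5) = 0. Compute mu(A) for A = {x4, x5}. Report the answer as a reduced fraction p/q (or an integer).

By the defining property of the Radon-Nikodym derivative, for every measurable set A,
  mu(A) = integral_A f dnu.
Since nu is a discrete measure concentrated on the atoms of X, the integral over A reduces to the sum
  mu(A) = sum_{x in A} f(x) * nu({x}).
Computing each term:
  x4: f(x4) * nu(x4) = 4 * 5/2 = 10.
  x5: f(x5) * nu(x5) = 0 * 5 = 0.
Summing: mu(A) = 10 + 0 = 10.

10


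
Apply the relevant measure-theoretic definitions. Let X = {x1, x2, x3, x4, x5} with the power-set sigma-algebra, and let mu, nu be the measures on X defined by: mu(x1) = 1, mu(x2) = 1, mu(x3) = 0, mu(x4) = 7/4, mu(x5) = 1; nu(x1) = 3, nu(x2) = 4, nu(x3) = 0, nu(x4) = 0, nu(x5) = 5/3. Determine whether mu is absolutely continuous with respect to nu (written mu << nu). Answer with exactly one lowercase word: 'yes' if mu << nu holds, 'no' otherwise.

mu << nu means: every nu-null measurable set is also mu-null; equivalently, for every atom x, if nu({x}) = 0 then mu({x}) = 0.
Checking each atom:
  x1: nu = 3 > 0 -> no constraint.
  x2: nu = 4 > 0 -> no constraint.
  x3: nu = 0, mu = 0 -> consistent with mu << nu.
  x4: nu = 0, mu = 7/4 > 0 -> violates mu << nu.
  x5: nu = 5/3 > 0 -> no constraint.
The atom(s) x4 violate the condition (nu = 0 but mu > 0). Therefore mu is NOT absolutely continuous w.r.t. nu.

no


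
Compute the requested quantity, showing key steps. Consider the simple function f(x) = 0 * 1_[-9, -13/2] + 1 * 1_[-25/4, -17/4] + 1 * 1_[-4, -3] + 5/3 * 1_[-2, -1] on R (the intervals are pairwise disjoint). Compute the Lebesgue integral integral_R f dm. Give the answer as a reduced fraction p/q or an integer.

For a simple function f = sum_i c_i * 1_{A_i} with disjoint A_i,
  integral f dm = sum_i c_i * m(A_i).
Lengths of the A_i:
  m(A_1) = -13/2 - (-9) = 5/2.
  m(A_2) = -17/4 - (-25/4) = 2.
  m(A_3) = -3 - (-4) = 1.
  m(A_4) = -1 - (-2) = 1.
Contributions c_i * m(A_i):
  (0) * (5/2) = 0.
  (1) * (2) = 2.
  (1) * (1) = 1.
  (5/3) * (1) = 5/3.
Total: 0 + 2 + 1 + 5/3 = 14/3.

14/3


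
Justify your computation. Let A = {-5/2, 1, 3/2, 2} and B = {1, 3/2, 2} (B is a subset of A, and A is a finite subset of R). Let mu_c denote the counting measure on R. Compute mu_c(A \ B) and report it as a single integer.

Counting measure assigns mu_c(E) = |E| (number of elements) when E is finite. For B subset A, A \ B is the set of elements of A not in B, so |A \ B| = |A| - |B|.
|A| = 4, |B| = 3, so mu_c(A \ B) = 4 - 3 = 1.

1


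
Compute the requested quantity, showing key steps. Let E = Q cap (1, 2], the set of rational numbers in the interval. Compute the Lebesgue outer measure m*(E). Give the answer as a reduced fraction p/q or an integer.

E = Q cap (1, 2] is a subset of Q, which is countable. Enumerate Q = {q_1, q_2, ...}; for any eps > 0, cover q_k by the open interval (q_k - eps/2^(k+1), q_k + eps/2^(k+1)), of length eps/2^k. The total cover length is sum_{k>=1} eps/2^k = eps. Hence m*(E) <= m*(Q) <= eps for every eps > 0, and since outer measure is non-negative, m*(E) = 0.

0


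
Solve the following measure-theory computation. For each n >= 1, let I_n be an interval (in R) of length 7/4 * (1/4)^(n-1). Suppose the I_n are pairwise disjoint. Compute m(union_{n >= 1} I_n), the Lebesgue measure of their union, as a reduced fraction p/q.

By countable additivity of the Lebesgue measure on pairwise disjoint measurable sets,
  m(union_{n >= 1} I_n) = sum_{n >= 1} m(I_n) = sum_{n >= 1} a * r^(n-1),
  with a = 7/4 and r = 1/4.
Since 0 < r = 1/4 < 1, the geometric series converges:
  sum_{n >= 1} a * r^(n-1) = a / (1 - r).
  = 7/4 / (1 - 1/4)
  = 7/4 / (3/4)
  = 7/3.

7/3


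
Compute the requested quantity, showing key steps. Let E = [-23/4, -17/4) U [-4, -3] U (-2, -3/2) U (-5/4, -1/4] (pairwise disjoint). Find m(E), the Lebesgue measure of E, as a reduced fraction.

For pairwise disjoint intervals, m(union_i I_i) = sum_i m(I_i),
and m is invariant under swapping open/closed endpoints (single points have measure 0).
So m(E) = sum_i (b_i - a_i).
  I_1 has length -17/4 - (-23/4) = 3/2.
  I_2 has length -3 - (-4) = 1.
  I_3 has length -3/2 - (-2) = 1/2.
  I_4 has length -1/4 - (-5/4) = 1.
Summing:
  m(E) = 3/2 + 1 + 1/2 + 1 = 4.

4


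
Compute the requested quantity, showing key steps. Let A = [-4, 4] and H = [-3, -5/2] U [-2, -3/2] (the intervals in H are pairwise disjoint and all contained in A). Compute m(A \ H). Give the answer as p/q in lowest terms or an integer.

The ambient interval has length m(A) = 4 - (-4) = 8.
Since the holes are disjoint and sit inside A, by finite additivity
  m(H) = sum_i (b_i - a_i), and m(A \ H) = m(A) - m(H).
Computing the hole measures:
  m(H_1) = -5/2 - (-3) = 1/2.
  m(H_2) = -3/2 - (-2) = 1/2.
Summed: m(H) = 1/2 + 1/2 = 1.
So m(A \ H) = 8 - 1 = 7.

7


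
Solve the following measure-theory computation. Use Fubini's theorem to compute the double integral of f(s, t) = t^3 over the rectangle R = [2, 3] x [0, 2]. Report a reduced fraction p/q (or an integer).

f(s, t) is a tensor product of a function of s and a function of t, and both factors are bounded continuous (hence Lebesgue integrable) on the rectangle, so Fubini's theorem applies:
  integral_R f d(m x m) = (integral_a1^b1 1 ds) * (integral_a2^b2 t^3 dt).
Inner integral in s: integral_{2}^{3} 1 ds = (3^1 - 2^1)/1
  = 1.
Inner integral in t: integral_{0}^{2} t^3 dt = (2^4 - 0^4)/4
  = 4.
Product: (1) * (4) = 4.

4


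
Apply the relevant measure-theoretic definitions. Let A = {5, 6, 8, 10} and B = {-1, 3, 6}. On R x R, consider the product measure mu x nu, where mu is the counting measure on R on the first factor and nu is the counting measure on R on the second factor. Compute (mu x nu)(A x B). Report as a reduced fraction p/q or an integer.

For a measurable rectangle A x B, the product measure satisfies
  (mu x nu)(A x B) = mu(A) * nu(B).
  mu(A) = 4.
  nu(B) = 3.
  (mu x nu)(A x B) = 4 * 3 = 12.

12


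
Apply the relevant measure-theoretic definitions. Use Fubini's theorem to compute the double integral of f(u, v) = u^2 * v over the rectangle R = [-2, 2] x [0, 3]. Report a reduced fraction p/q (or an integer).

f(u, v) is a tensor product of a function of u and a function of v, and both factors are bounded continuous (hence Lebesgue integrable) on the rectangle, so Fubini's theorem applies:
  integral_R f d(m x m) = (integral_a1^b1 u^2 du) * (integral_a2^b2 v dv).
Inner integral in u: integral_{-2}^{2} u^2 du = (2^3 - (-2)^3)/3
  = 16/3.
Inner integral in v: integral_{0}^{3} v dv = (3^2 - 0^2)/2
  = 9/2.
Product: (16/3) * (9/2) = 24.

24


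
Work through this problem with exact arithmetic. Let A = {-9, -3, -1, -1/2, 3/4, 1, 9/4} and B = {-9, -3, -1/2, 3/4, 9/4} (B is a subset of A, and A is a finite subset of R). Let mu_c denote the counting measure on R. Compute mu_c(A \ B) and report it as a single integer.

Counting measure assigns mu_c(E) = |E| (number of elements) when E is finite. For B subset A, A \ B is the set of elements of A not in B, so |A \ B| = |A| - |B|.
|A| = 7, |B| = 5, so mu_c(A \ B) = 7 - 5 = 2.

2


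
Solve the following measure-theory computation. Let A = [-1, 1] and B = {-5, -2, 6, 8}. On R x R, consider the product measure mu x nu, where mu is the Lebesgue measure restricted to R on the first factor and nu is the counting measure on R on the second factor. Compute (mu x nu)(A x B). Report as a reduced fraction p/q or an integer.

For a measurable rectangle A x B, the product measure satisfies
  (mu x nu)(A x B) = mu(A) * nu(B).
  mu(A) = 2.
  nu(B) = 4.
  (mu x nu)(A x B) = 2 * 4 = 8.

8


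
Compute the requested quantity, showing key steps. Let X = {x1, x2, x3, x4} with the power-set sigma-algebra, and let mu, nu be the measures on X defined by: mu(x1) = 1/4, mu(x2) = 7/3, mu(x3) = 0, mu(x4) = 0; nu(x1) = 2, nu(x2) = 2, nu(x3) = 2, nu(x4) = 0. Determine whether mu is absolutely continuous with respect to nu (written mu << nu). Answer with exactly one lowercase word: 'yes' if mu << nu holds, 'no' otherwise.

mu << nu means: every nu-null measurable set is also mu-null; equivalently, for every atom x, if nu({x}) = 0 then mu({x}) = 0.
Checking each atom:
  x1: nu = 2 > 0 -> no constraint.
  x2: nu = 2 > 0 -> no constraint.
  x3: nu = 2 > 0 -> no constraint.
  x4: nu = 0, mu = 0 -> consistent with mu << nu.
No atom violates the condition. Therefore mu << nu.

yes


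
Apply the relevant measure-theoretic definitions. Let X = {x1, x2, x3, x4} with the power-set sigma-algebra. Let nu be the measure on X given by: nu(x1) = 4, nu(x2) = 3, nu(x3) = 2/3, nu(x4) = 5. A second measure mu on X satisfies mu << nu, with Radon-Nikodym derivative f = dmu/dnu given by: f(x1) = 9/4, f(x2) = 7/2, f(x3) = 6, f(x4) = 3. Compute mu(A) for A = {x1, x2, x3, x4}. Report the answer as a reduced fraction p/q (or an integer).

By the defining property of the Radon-Nikodym derivative, for every measurable set A,
  mu(A) = integral_A f dnu.
Since nu is a discrete measure concentrated on the atoms of X, the integral over A reduces to the sum
  mu(A) = sum_{x in A} f(x) * nu({x}).
Computing each term:
  x1: f(x1) * nu(x1) = 9/4 * 4 = 9.
  x2: f(x2) * nu(x2) = 7/2 * 3 = 21/2.
  x3: f(x3) * nu(x3) = 6 * 2/3 = 4.
  x4: f(x4) * nu(x4) = 3 * 5 = 15.
Summing: mu(A) = 9 + 21/2 + 4 + 15 = 77/2.

77/2


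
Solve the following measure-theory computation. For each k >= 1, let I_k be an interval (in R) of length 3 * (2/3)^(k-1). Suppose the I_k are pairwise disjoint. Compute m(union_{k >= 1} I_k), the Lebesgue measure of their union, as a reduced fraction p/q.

By countable additivity of the Lebesgue measure on pairwise disjoint measurable sets,
  m(union_{k >= 1} I_k) = sum_{k >= 1} m(I_k) = sum_{k >= 1} a * r^(k-1),
  with a = 3 and r = 2/3.
Since 0 < r = 2/3 < 1, the geometric series converges:
  sum_{k >= 1} a * r^(k-1) = a / (1 - r).
  = 3 / (1 - 2/3)
  = 3 / (1/3)
  = 9.

9


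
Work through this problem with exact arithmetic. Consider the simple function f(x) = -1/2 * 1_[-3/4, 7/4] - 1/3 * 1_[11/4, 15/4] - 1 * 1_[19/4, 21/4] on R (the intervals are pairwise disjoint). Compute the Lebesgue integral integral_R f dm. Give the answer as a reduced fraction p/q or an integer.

For a simple function f = sum_i c_i * 1_{A_i} with disjoint A_i,
  integral f dm = sum_i c_i * m(A_i).
Lengths of the A_i:
  m(A_1) = 7/4 - (-3/4) = 5/2.
  m(A_2) = 15/4 - 11/4 = 1.
  m(A_3) = 21/4 - 19/4 = 1/2.
Contributions c_i * m(A_i):
  (-1/2) * (5/2) = -5/4.
  (-1/3) * (1) = -1/3.
  (-1) * (1/2) = -1/2.
Total: -5/4 - 1/3 - 1/2 = -25/12.

-25/12


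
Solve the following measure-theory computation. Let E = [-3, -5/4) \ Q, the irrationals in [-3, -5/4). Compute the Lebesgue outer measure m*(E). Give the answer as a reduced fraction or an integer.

The interval I = [-3, -5/4) has m(I) = -5/4 - (-3) = 7/4 (endpoints are measure-zero, so open/closed/half-open agree). Write I = (I cap Q) u (I \ Q). The rationals in I are countable, so m*(I cap Q) = 0 (cover each rational by intervals whose total length is arbitrarily small). By countable subadditivity m*(I) <= m*(I cap Q) + m*(I \ Q), hence m*(I \ Q) >= m(I) = 7/4. The reverse inequality m*(I \ Q) <= m*(I) = 7/4 is trivial since (I \ Q) is a subset of I. Therefore m*(I \ Q) = 7/4.

7/4


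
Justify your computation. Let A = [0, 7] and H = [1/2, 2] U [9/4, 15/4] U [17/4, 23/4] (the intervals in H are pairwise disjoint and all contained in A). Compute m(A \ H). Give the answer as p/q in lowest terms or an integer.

The ambient interval has length m(A) = 7 - 0 = 7.
Since the holes are disjoint and sit inside A, by finite additivity
  m(H) = sum_i (b_i - a_i), and m(A \ H) = m(A) - m(H).
Computing the hole measures:
  m(H_1) = 2 - 1/2 = 3/2.
  m(H_2) = 15/4 - 9/4 = 3/2.
  m(H_3) = 23/4 - 17/4 = 3/2.
Summed: m(H) = 3/2 + 3/2 + 3/2 = 9/2.
So m(A \ H) = 7 - 9/2 = 5/2.

5/2


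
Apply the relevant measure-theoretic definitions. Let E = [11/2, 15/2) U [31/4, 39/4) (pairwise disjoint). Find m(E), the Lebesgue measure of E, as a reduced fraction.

For pairwise disjoint intervals, m(union_i I_i) = sum_i m(I_i),
and m is invariant under swapping open/closed endpoints (single points have measure 0).
So m(E) = sum_i (b_i - a_i).
  I_1 has length 15/2 - 11/2 = 2.
  I_2 has length 39/4 - 31/4 = 2.
Summing:
  m(E) = 2 + 2 = 4.

4


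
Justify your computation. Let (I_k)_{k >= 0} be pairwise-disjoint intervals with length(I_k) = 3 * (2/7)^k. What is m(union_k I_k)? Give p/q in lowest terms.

By countable additivity of the Lebesgue measure on pairwise disjoint measurable sets,
  m(union_{k >= 0} I_k) = sum_{k >= 0} m(I_k) = sum_{k >= 0} a * r^k,
  with a = 3 and r = 2/7.
Since 0 < r = 2/7 < 1, the geometric series converges:
  sum_{k >= 0} a * r^k = a / (1 - r).
  = 3 / (1 - 2/7)
  = 3 / (5/7)
  = 21/5.

21/5


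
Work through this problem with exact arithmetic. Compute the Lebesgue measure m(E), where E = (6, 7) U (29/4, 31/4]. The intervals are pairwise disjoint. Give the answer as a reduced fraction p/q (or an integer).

For pairwise disjoint intervals, m(union_i I_i) = sum_i m(I_i),
and m is invariant under swapping open/closed endpoints (single points have measure 0).
So m(E) = sum_i (b_i - a_i).
  I_1 has length 7 - 6 = 1.
  I_2 has length 31/4 - 29/4 = 1/2.
Summing:
  m(E) = 1 + 1/2 = 3/2.

3/2


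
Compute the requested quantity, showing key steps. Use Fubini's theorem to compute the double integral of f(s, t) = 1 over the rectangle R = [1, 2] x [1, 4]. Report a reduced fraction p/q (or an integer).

f(s, t) is a tensor product of a function of s and a function of t, and both factors are bounded continuous (hence Lebesgue integrable) on the rectangle, so Fubini's theorem applies:
  integral_R f d(m x m) = (integral_a1^b1 1 ds) * (integral_a2^b2 1 dt).
Inner integral in s: integral_{1}^{2} 1 ds = (2^1 - 1^1)/1
  = 1.
Inner integral in t: integral_{1}^{4} 1 dt = (4^1 - 1^1)/1
  = 3.
Product: (1) * (3) = 3.

3


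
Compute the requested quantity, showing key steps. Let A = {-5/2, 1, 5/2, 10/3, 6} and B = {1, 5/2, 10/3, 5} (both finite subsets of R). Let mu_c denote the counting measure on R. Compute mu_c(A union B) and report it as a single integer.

Counting measure on a finite set equals cardinality. By inclusion-exclusion, |A union B| = |A| + |B| - |A cap B|.
|A| = 5, |B| = 4, |A cap B| = 3.
So mu_c(A union B) = 5 + 4 - 3 = 6.

6


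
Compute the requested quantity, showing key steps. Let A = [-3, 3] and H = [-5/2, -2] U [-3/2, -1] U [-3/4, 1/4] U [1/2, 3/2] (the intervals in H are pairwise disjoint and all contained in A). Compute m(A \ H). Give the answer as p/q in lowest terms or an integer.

The ambient interval has length m(A) = 3 - (-3) = 6.
Since the holes are disjoint and sit inside A, by finite additivity
  m(H) = sum_i (b_i - a_i), and m(A \ H) = m(A) - m(H).
Computing the hole measures:
  m(H_1) = -2 - (-5/2) = 1/2.
  m(H_2) = -1 - (-3/2) = 1/2.
  m(H_3) = 1/4 - (-3/4) = 1.
  m(H_4) = 3/2 - 1/2 = 1.
Summed: m(H) = 1/2 + 1/2 + 1 + 1 = 3.
So m(A \ H) = 6 - 3 = 3.

3


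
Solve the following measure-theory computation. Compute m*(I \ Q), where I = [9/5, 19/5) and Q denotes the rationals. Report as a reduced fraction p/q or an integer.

The interval I = [9/5, 19/5) has m(I) = 19/5 - 9/5 = 2 (endpoints are measure-zero, so open/closed/half-open agree). Write I = (I cap Q) u (I \ Q). The rationals in I are countable, so m*(I cap Q) = 0 (cover each rational by intervals whose total length is arbitrarily small). By countable subadditivity m*(I) <= m*(I cap Q) + m*(I \ Q), hence m*(I \ Q) >= m(I) = 2. The reverse inequality m*(I \ Q) <= m*(I) = 2 is trivial since (I \ Q) is a subset of I. Therefore m*(I \ Q) = 2.

2


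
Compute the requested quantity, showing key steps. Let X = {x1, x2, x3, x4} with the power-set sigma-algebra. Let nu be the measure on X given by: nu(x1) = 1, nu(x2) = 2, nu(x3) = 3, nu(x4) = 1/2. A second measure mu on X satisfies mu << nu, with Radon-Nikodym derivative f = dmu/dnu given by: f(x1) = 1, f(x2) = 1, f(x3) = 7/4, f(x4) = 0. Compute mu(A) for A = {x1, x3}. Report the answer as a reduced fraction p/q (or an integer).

By the defining property of the Radon-Nikodym derivative, for every measurable set A,
  mu(A) = integral_A f dnu.
Since nu is a discrete measure concentrated on the atoms of X, the integral over A reduces to the sum
  mu(A) = sum_{x in A} f(x) * nu({x}).
Computing each term:
  x1: f(x1) * nu(x1) = 1 * 1 = 1.
  x3: f(x3) * nu(x3) = 7/4 * 3 = 21/4.
Summing: mu(A) = 1 + 21/4 = 25/4.

25/4


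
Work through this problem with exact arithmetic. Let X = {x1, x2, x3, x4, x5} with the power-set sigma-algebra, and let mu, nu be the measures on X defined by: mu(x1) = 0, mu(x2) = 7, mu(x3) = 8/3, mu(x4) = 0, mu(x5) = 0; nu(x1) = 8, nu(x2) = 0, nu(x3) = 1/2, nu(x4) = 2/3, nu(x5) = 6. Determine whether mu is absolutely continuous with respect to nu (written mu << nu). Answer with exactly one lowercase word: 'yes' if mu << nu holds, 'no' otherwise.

mu << nu means: every nu-null measurable set is also mu-null; equivalently, for every atom x, if nu({x}) = 0 then mu({x}) = 0.
Checking each atom:
  x1: nu = 8 > 0 -> no constraint.
  x2: nu = 0, mu = 7 > 0 -> violates mu << nu.
  x3: nu = 1/2 > 0 -> no constraint.
  x4: nu = 2/3 > 0 -> no constraint.
  x5: nu = 6 > 0 -> no constraint.
The atom(s) x2 violate the condition (nu = 0 but mu > 0). Therefore mu is NOT absolutely continuous w.r.t. nu.

no


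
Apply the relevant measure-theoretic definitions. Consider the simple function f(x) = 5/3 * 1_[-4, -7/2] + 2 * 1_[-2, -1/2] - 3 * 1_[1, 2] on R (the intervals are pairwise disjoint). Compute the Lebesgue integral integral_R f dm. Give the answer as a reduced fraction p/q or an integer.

For a simple function f = sum_i c_i * 1_{A_i} with disjoint A_i,
  integral f dm = sum_i c_i * m(A_i).
Lengths of the A_i:
  m(A_1) = -7/2 - (-4) = 1/2.
  m(A_2) = -1/2 - (-2) = 3/2.
  m(A_3) = 2 - 1 = 1.
Contributions c_i * m(A_i):
  (5/3) * (1/2) = 5/6.
  (2) * (3/2) = 3.
  (-3) * (1) = -3.
Total: 5/6 + 3 - 3 = 5/6.

5/6


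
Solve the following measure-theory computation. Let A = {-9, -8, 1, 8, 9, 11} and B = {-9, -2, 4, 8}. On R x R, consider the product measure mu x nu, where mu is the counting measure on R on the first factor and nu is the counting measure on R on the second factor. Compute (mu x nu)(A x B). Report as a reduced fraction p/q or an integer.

For a measurable rectangle A x B, the product measure satisfies
  (mu x nu)(A x B) = mu(A) * nu(B).
  mu(A) = 6.
  nu(B) = 4.
  (mu x nu)(A x B) = 6 * 4 = 24.

24


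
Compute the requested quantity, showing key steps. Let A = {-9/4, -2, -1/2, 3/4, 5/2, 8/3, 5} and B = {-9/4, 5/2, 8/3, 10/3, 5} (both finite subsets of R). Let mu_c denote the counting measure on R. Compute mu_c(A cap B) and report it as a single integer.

Counting measure on a finite set equals cardinality. mu_c(A cap B) = |A cap B| (elements appearing in both).
Enumerating the elements of A that also lie in B gives 4 element(s).
So mu_c(A cap B) = 4.

4


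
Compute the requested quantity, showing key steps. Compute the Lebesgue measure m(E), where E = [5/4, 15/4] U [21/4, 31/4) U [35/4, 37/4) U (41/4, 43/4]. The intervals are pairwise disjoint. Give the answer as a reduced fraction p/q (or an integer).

For pairwise disjoint intervals, m(union_i I_i) = sum_i m(I_i),
and m is invariant under swapping open/closed endpoints (single points have measure 0).
So m(E) = sum_i (b_i - a_i).
  I_1 has length 15/4 - 5/4 = 5/2.
  I_2 has length 31/4 - 21/4 = 5/2.
  I_3 has length 37/4 - 35/4 = 1/2.
  I_4 has length 43/4 - 41/4 = 1/2.
Summing:
  m(E) = 5/2 + 5/2 + 1/2 + 1/2 = 6.

6


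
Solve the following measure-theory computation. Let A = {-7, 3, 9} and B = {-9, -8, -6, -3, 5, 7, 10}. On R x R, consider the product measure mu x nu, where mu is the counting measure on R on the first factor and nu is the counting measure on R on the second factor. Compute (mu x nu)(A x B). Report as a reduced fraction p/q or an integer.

For a measurable rectangle A x B, the product measure satisfies
  (mu x nu)(A x B) = mu(A) * nu(B).
  mu(A) = 3.
  nu(B) = 7.
  (mu x nu)(A x B) = 3 * 7 = 21.

21


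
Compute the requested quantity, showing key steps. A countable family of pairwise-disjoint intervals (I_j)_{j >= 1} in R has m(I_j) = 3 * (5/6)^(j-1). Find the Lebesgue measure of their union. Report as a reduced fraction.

By countable additivity of the Lebesgue measure on pairwise disjoint measurable sets,
  m(union_{j >= 1} I_j) = sum_{j >= 1} m(I_j) = sum_{j >= 1} a * r^(j-1),
  with a = 3 and r = 5/6.
Since 0 < r = 5/6 < 1, the geometric series converges:
  sum_{j >= 1} a * r^(j-1) = a / (1 - r).
  = 3 / (1 - 5/6)
  = 3 / (1/6)
  = 18.

18


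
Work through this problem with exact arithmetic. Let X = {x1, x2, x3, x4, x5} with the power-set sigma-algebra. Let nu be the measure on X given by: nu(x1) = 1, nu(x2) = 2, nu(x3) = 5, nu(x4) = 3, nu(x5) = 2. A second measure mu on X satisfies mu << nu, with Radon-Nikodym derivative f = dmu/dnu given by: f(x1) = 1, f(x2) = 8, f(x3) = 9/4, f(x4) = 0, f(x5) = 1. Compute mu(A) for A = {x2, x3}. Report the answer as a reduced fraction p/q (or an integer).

By the defining property of the Radon-Nikodym derivative, for every measurable set A,
  mu(A) = integral_A f dnu.
Since nu is a discrete measure concentrated on the atoms of X, the integral over A reduces to the sum
  mu(A) = sum_{x in A} f(x) * nu({x}).
Computing each term:
  x2: f(x2) * nu(x2) = 8 * 2 = 16.
  x3: f(x3) * nu(x3) = 9/4 * 5 = 45/4.
Summing: mu(A) = 16 + 45/4 = 109/4.

109/4


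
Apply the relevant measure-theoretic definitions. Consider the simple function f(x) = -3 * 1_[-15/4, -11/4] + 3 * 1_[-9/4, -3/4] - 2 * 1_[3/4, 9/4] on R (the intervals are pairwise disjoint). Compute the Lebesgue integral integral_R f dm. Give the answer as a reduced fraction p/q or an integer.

For a simple function f = sum_i c_i * 1_{A_i} with disjoint A_i,
  integral f dm = sum_i c_i * m(A_i).
Lengths of the A_i:
  m(A_1) = -11/4 - (-15/4) = 1.
  m(A_2) = -3/4 - (-9/4) = 3/2.
  m(A_3) = 9/4 - 3/4 = 3/2.
Contributions c_i * m(A_i):
  (-3) * (1) = -3.
  (3) * (3/2) = 9/2.
  (-2) * (3/2) = -3.
Total: -3 + 9/2 - 3 = -3/2.

-3/2


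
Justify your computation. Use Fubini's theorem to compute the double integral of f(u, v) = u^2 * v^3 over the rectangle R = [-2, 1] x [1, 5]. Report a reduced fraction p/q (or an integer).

f(u, v) is a tensor product of a function of u and a function of v, and both factors are bounded continuous (hence Lebesgue integrable) on the rectangle, so Fubini's theorem applies:
  integral_R f d(m x m) = (integral_a1^b1 u^2 du) * (integral_a2^b2 v^3 dv).
Inner integral in u: integral_{-2}^{1} u^2 du = (1^3 - (-2)^3)/3
  = 3.
Inner integral in v: integral_{1}^{5} v^3 dv = (5^4 - 1^4)/4
  = 156.
Product: (3) * (156) = 468.

468


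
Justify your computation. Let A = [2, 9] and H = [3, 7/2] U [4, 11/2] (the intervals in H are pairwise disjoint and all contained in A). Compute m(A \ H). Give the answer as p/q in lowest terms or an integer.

The ambient interval has length m(A) = 9 - 2 = 7.
Since the holes are disjoint and sit inside A, by finite additivity
  m(H) = sum_i (b_i - a_i), and m(A \ H) = m(A) - m(H).
Computing the hole measures:
  m(H_1) = 7/2 - 3 = 1/2.
  m(H_2) = 11/2 - 4 = 3/2.
Summed: m(H) = 1/2 + 3/2 = 2.
So m(A \ H) = 7 - 2 = 5.

5


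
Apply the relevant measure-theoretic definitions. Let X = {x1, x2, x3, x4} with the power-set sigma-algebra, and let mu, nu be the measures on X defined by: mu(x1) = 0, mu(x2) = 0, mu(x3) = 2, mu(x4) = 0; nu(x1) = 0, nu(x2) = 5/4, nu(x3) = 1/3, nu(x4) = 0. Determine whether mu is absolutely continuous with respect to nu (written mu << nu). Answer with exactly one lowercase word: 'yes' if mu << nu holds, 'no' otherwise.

mu << nu means: every nu-null measurable set is also mu-null; equivalently, for every atom x, if nu({x}) = 0 then mu({x}) = 0.
Checking each atom:
  x1: nu = 0, mu = 0 -> consistent with mu << nu.
  x2: nu = 5/4 > 0 -> no constraint.
  x3: nu = 1/3 > 0 -> no constraint.
  x4: nu = 0, mu = 0 -> consistent with mu << nu.
No atom violates the condition. Therefore mu << nu.

yes


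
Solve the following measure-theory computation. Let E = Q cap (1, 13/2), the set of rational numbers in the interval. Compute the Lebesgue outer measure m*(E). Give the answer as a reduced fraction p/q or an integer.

E = Q cap (1, 13/2) is a subset of Q, which is countable. Enumerate Q = {q_1, q_2, ...}; for any eps > 0, cover q_k by the open interval (q_k - eps/2^(k+1), q_k + eps/2^(k+1)), of length eps/2^k. The total cover length is sum_{k>=1} eps/2^k = eps. Hence m*(E) <= m*(Q) <= eps for every eps > 0, and since outer measure is non-negative, m*(E) = 0.

0


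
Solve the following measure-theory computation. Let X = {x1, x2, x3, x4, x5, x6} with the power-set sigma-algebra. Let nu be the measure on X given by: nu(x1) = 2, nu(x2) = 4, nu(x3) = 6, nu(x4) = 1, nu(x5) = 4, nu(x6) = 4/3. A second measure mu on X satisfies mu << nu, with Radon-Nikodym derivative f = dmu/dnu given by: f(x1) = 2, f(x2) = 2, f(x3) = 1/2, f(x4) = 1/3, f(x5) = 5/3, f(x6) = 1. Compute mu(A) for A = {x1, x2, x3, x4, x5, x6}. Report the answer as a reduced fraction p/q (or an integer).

By the defining property of the Radon-Nikodym derivative, for every measurable set A,
  mu(A) = integral_A f dnu.
Since nu is a discrete measure concentrated on the atoms of X, the integral over A reduces to the sum
  mu(A) = sum_{x in A} f(x) * nu({x}).
Computing each term:
  x1: f(x1) * nu(x1) = 2 * 2 = 4.
  x2: f(x2) * nu(x2) = 2 * 4 = 8.
  x3: f(x3) * nu(x3) = 1/2 * 6 = 3.
  x4: f(x4) * nu(x4) = 1/3 * 1 = 1/3.
  x5: f(x5) * nu(x5) = 5/3 * 4 = 20/3.
  x6: f(x6) * nu(x6) = 1 * 4/3 = 4/3.
Summing: mu(A) = 4 + 8 + 3 + 1/3 + 20/3 + 4/3 = 70/3.

70/3


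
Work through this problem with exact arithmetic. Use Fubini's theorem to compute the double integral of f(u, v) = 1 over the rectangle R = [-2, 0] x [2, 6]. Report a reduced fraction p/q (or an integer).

f(u, v) is a tensor product of a function of u and a function of v, and both factors are bounded continuous (hence Lebesgue integrable) on the rectangle, so Fubini's theorem applies:
  integral_R f d(m x m) = (integral_a1^b1 1 du) * (integral_a2^b2 1 dv).
Inner integral in u: integral_{-2}^{0} 1 du = (0^1 - (-2)^1)/1
  = 2.
Inner integral in v: integral_{2}^{6} 1 dv = (6^1 - 2^1)/1
  = 4.
Product: (2) * (4) = 8.

8


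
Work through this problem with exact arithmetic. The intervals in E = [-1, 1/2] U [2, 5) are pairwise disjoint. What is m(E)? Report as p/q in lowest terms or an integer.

For pairwise disjoint intervals, m(union_i I_i) = sum_i m(I_i),
and m is invariant under swapping open/closed endpoints (single points have measure 0).
So m(E) = sum_i (b_i - a_i).
  I_1 has length 1/2 - (-1) = 3/2.
  I_2 has length 5 - 2 = 3.
Summing:
  m(E) = 3/2 + 3 = 9/2.

9/2


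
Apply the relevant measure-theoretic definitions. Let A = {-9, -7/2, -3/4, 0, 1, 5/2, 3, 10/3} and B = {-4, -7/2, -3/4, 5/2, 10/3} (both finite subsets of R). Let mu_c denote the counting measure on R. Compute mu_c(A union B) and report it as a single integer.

Counting measure on a finite set equals cardinality. By inclusion-exclusion, |A union B| = |A| + |B| - |A cap B|.
|A| = 8, |B| = 5, |A cap B| = 4.
So mu_c(A union B) = 8 + 5 - 4 = 9.

9


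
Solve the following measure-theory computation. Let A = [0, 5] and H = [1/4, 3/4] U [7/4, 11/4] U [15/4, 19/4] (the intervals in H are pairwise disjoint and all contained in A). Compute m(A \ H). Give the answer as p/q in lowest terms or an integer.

The ambient interval has length m(A) = 5 - 0 = 5.
Since the holes are disjoint and sit inside A, by finite additivity
  m(H) = sum_i (b_i - a_i), and m(A \ H) = m(A) - m(H).
Computing the hole measures:
  m(H_1) = 3/4 - 1/4 = 1/2.
  m(H_2) = 11/4 - 7/4 = 1.
  m(H_3) = 19/4 - 15/4 = 1.
Summed: m(H) = 1/2 + 1 + 1 = 5/2.
So m(A \ H) = 5 - 5/2 = 5/2.

5/2


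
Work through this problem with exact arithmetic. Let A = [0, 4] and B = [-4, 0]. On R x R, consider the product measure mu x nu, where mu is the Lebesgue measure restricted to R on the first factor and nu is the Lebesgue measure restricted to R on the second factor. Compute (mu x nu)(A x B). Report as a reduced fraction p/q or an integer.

For a measurable rectangle A x B, the product measure satisfies
  (mu x nu)(A x B) = mu(A) * nu(B).
  mu(A) = 4.
  nu(B) = 4.
  (mu x nu)(A x B) = 4 * 4 = 16.

16


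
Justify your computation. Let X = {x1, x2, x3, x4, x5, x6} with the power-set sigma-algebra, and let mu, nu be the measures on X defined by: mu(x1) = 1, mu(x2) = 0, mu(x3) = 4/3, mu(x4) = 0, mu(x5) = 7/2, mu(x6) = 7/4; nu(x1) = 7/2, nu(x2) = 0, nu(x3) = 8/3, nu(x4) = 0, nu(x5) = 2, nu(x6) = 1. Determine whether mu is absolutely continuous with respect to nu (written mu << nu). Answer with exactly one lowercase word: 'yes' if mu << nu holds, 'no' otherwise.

mu << nu means: every nu-null measurable set is also mu-null; equivalently, for every atom x, if nu({x}) = 0 then mu({x}) = 0.
Checking each atom:
  x1: nu = 7/2 > 0 -> no constraint.
  x2: nu = 0, mu = 0 -> consistent with mu << nu.
  x3: nu = 8/3 > 0 -> no constraint.
  x4: nu = 0, mu = 0 -> consistent with mu << nu.
  x5: nu = 2 > 0 -> no constraint.
  x6: nu = 1 > 0 -> no constraint.
No atom violates the condition. Therefore mu << nu.

yes


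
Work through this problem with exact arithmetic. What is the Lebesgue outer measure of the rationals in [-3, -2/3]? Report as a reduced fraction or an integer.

Q cap [-3, -2/3] is countable; list its elements as q_1, q_2, ... . Fix eps > 0 and cover the k-th point by an interval of length eps * 2^(-k). The cover has total length eps * sum_{k>=1} 2^(-k) = eps, so by definition of outer measure m*(Q cap [-3, -2/3]) <= eps. Since eps was arbitrary and m* >= 0, the outer measure is 0.

0


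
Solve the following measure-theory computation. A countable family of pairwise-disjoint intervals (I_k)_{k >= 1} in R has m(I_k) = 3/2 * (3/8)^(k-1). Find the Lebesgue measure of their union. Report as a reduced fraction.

By countable additivity of the Lebesgue measure on pairwise disjoint measurable sets,
  m(union_{k >= 1} I_k) = sum_{k >= 1} m(I_k) = sum_{k >= 1} a * r^(k-1),
  with a = 3/2 and r = 3/8.
Since 0 < r = 3/8 < 1, the geometric series converges:
  sum_{k >= 1} a * r^(k-1) = a / (1 - r).
  = 3/2 / (1 - 3/8)
  = 3/2 / (5/8)
  = 12/5.

12/5


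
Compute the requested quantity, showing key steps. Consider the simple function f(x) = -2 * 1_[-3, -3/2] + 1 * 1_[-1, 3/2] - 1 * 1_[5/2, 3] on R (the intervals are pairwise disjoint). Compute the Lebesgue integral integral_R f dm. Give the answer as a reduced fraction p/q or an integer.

For a simple function f = sum_i c_i * 1_{A_i} with disjoint A_i,
  integral f dm = sum_i c_i * m(A_i).
Lengths of the A_i:
  m(A_1) = -3/2 - (-3) = 3/2.
  m(A_2) = 3/2 - (-1) = 5/2.
  m(A_3) = 3 - 5/2 = 1/2.
Contributions c_i * m(A_i):
  (-2) * (3/2) = -3.
  (1) * (5/2) = 5/2.
  (-1) * (1/2) = -1/2.
Total: -3 + 5/2 - 1/2 = -1.

-1


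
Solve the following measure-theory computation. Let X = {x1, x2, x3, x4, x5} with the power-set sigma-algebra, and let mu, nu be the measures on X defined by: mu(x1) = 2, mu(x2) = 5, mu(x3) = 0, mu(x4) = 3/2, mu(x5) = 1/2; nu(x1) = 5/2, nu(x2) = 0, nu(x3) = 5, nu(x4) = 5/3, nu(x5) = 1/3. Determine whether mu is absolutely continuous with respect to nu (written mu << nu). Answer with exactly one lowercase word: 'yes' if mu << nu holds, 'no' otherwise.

mu << nu means: every nu-null measurable set is also mu-null; equivalently, for every atom x, if nu({x}) = 0 then mu({x}) = 0.
Checking each atom:
  x1: nu = 5/2 > 0 -> no constraint.
  x2: nu = 0, mu = 5 > 0 -> violates mu << nu.
  x3: nu = 5 > 0 -> no constraint.
  x4: nu = 5/3 > 0 -> no constraint.
  x5: nu = 1/3 > 0 -> no constraint.
The atom(s) x2 violate the condition (nu = 0 but mu > 0). Therefore mu is NOT absolutely continuous w.r.t. nu.

no


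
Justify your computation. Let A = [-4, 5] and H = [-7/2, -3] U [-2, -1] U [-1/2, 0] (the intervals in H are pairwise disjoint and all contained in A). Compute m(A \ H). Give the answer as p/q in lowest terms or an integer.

The ambient interval has length m(A) = 5 - (-4) = 9.
Since the holes are disjoint and sit inside A, by finite additivity
  m(H) = sum_i (b_i - a_i), and m(A \ H) = m(A) - m(H).
Computing the hole measures:
  m(H_1) = -3 - (-7/2) = 1/2.
  m(H_2) = -1 - (-2) = 1.
  m(H_3) = 0 - (-1/2) = 1/2.
Summed: m(H) = 1/2 + 1 + 1/2 = 2.
So m(A \ H) = 9 - 2 = 7.

7


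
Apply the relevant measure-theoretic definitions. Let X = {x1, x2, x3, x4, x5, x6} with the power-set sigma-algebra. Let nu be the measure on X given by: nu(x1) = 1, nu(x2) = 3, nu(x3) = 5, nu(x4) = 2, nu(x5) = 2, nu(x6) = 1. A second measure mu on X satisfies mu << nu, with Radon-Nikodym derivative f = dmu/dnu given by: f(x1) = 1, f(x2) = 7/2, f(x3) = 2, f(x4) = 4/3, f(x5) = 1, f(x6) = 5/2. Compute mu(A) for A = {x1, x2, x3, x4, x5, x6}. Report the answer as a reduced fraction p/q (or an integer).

By the defining property of the Radon-Nikodym derivative, for every measurable set A,
  mu(A) = integral_A f dnu.
Since nu is a discrete measure concentrated on the atoms of X, the integral over A reduces to the sum
  mu(A) = sum_{x in A} f(x) * nu({x}).
Computing each term:
  x1: f(x1) * nu(x1) = 1 * 1 = 1.
  x2: f(x2) * nu(x2) = 7/2 * 3 = 21/2.
  x3: f(x3) * nu(x3) = 2 * 5 = 10.
  x4: f(x4) * nu(x4) = 4/3 * 2 = 8/3.
  x5: f(x5) * nu(x5) = 1 * 2 = 2.
  x6: f(x6) * nu(x6) = 5/2 * 1 = 5/2.
Summing: mu(A) = 1 + 21/2 + 10 + 8/3 + 2 + 5/2 = 86/3.

86/3


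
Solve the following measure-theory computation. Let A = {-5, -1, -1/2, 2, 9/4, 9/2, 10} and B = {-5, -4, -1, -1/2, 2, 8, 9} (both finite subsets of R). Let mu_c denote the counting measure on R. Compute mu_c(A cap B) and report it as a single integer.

Counting measure on a finite set equals cardinality. mu_c(A cap B) = |A cap B| (elements appearing in both).
Enumerating the elements of A that also lie in B gives 4 element(s).
So mu_c(A cap B) = 4.

4


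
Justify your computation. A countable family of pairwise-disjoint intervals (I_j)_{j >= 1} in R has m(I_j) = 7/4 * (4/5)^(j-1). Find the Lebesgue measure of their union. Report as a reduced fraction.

By countable additivity of the Lebesgue measure on pairwise disjoint measurable sets,
  m(union_{j >= 1} I_j) = sum_{j >= 1} m(I_j) = sum_{j >= 1} a * r^(j-1),
  with a = 7/4 and r = 4/5.
Since 0 < r = 4/5 < 1, the geometric series converges:
  sum_{j >= 1} a * r^(j-1) = a / (1 - r).
  = 7/4 / (1 - 4/5)
  = 7/4 / (1/5)
  = 35/4.

35/4


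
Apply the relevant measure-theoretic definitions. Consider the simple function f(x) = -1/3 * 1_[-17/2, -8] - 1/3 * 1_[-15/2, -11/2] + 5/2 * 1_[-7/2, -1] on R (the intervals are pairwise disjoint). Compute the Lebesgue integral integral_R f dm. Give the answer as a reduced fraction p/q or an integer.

For a simple function f = sum_i c_i * 1_{A_i} with disjoint A_i,
  integral f dm = sum_i c_i * m(A_i).
Lengths of the A_i:
  m(A_1) = -8 - (-17/2) = 1/2.
  m(A_2) = -11/2 - (-15/2) = 2.
  m(A_3) = -1 - (-7/2) = 5/2.
Contributions c_i * m(A_i):
  (-1/3) * (1/2) = -1/6.
  (-1/3) * (2) = -2/3.
  (5/2) * (5/2) = 25/4.
Total: -1/6 - 2/3 + 25/4 = 65/12.

65/12


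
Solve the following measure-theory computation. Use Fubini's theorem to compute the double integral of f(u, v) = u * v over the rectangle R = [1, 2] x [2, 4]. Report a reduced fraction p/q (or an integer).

f(u, v) is a tensor product of a function of u and a function of v, and both factors are bounded continuous (hence Lebesgue integrable) on the rectangle, so Fubini's theorem applies:
  integral_R f d(m x m) = (integral_a1^b1 u du) * (integral_a2^b2 v dv).
Inner integral in u: integral_{1}^{2} u du = (2^2 - 1^2)/2
  = 3/2.
Inner integral in v: integral_{2}^{4} v dv = (4^2 - 2^2)/2
  = 6.
Product: (3/2) * (6) = 9.

9


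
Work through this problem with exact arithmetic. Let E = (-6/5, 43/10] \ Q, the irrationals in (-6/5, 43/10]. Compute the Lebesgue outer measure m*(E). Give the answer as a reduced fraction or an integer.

The interval I = (-6/5, 43/10] has m(I) = 43/10 - (-6/5) = 11/2 (endpoints are measure-zero, so open/closed/half-open agree). Write I = (I cap Q) u (I \ Q). The rationals in I are countable, so m*(I cap Q) = 0 (cover each rational by intervals whose total length is arbitrarily small). By countable subadditivity m*(I) <= m*(I cap Q) + m*(I \ Q), hence m*(I \ Q) >= m(I) = 11/2. The reverse inequality m*(I \ Q) <= m*(I) = 11/2 is trivial since (I \ Q) is a subset of I. Therefore m*(I \ Q) = 11/2.

11/2


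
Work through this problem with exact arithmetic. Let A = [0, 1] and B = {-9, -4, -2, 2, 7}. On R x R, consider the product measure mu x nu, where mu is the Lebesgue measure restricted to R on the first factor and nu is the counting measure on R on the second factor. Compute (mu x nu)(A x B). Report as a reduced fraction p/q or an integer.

For a measurable rectangle A x B, the product measure satisfies
  (mu x nu)(A x B) = mu(A) * nu(B).
  mu(A) = 1.
  nu(B) = 5.
  (mu x nu)(A x B) = 1 * 5 = 5.

5


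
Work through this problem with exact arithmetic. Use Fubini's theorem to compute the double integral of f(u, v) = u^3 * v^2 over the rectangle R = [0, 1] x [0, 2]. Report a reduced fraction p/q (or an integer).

f(u, v) is a tensor product of a function of u and a function of v, and both factors are bounded continuous (hence Lebesgue integrable) on the rectangle, so Fubini's theorem applies:
  integral_R f d(m x m) = (integral_a1^b1 u^3 du) * (integral_a2^b2 v^2 dv).
Inner integral in u: integral_{0}^{1} u^3 du = (1^4 - 0^4)/4
  = 1/4.
Inner integral in v: integral_{0}^{2} v^2 dv = (2^3 - 0^3)/3
  = 8/3.
Product: (1/4) * (8/3) = 2/3.

2/3
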